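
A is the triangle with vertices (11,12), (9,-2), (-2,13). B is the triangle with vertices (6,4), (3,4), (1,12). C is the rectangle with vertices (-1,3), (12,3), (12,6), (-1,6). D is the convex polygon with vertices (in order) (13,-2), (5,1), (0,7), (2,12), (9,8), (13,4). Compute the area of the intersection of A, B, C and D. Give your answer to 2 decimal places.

3.02

The intersection is the polygon with vertices (4.6,4), (3.133,6), (4.75,6), (6,4).
By the shoelace formula its area is 3.02.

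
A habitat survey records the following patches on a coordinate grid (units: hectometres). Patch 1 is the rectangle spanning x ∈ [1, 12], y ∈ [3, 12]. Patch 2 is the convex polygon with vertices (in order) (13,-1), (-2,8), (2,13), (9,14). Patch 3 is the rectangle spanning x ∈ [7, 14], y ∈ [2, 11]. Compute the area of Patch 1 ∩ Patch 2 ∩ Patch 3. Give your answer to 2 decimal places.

The intersection is the polygon with vertices (11.933,3), (7,3), (7,11), (9.8,11).
By the shoelace formula its area is 30.93.

30.93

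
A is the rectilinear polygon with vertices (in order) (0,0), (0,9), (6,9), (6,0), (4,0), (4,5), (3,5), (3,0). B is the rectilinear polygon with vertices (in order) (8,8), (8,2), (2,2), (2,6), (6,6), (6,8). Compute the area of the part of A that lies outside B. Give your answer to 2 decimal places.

|A| = 49, |A∩B| = 13.
|A ∖ B| = |A| − |A∩B| = 49 − 13 = 36.00.

36.00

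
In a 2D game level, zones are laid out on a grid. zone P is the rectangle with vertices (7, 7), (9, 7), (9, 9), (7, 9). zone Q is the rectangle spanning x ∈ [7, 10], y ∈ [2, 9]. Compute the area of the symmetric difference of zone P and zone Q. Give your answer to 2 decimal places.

17.00

|zone P∩zone Q|: x∈[7,9], y∈[7,9] → 2·2 = 4.
|zone P △ zone Q| = |zone P| + |zone Q| − 2·|zone P∩zone Q| = 4 + 21 − 8 = 17.00.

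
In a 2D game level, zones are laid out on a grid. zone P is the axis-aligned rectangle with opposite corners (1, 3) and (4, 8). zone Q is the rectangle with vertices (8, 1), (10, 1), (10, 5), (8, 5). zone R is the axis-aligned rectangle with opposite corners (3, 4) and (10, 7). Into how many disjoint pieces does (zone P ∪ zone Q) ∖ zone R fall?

(zone P ∪ zone Q) ∖ zone R splits into 2 disjoint pieces (area 12, area 6).

2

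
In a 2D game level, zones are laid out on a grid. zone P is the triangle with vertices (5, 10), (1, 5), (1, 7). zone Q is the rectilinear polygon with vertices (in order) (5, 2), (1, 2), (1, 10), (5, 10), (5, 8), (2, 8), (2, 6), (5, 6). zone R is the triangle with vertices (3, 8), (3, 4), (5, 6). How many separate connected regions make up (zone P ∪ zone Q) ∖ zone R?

(zone P ∪ zone Q) ∖ zone R is a single connected region.

1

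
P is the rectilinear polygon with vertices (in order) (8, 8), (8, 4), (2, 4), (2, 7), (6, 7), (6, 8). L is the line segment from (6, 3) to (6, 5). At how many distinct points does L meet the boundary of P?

1

The segment meets the boundary at (6,4).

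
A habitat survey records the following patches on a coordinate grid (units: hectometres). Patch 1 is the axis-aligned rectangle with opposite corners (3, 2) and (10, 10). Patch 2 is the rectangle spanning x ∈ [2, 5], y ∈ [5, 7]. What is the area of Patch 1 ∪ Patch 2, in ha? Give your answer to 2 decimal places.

58.00

By inclusion–exclusion:
Individual areas: |Patch 1| = 56, |Patch 2| = 6.
|Patch 1∩Patch 2|: x∈[3,5], y∈[5,7] → 2·2 = 4.
|Patch 1 ∪ Patch 2| = 62 − 4 = 58.00.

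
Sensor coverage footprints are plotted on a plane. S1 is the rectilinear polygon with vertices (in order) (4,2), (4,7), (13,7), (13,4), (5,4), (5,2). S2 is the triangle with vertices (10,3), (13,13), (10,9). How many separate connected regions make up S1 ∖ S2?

2

S1 ∖ S2 splits into 2 disjoint pieces (area 20, area 6.75).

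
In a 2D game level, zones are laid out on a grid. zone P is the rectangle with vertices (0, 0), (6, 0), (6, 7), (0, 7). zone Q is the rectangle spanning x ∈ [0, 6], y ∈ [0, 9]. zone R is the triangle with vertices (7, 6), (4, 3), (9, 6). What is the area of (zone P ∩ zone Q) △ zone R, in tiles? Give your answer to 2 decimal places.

|zone P ∩ zone Q| = 42.
|(zone P ∩ zone Q) ∩ zone R| = 0.8.
|(zone P ∩ zone Q) △ zone R| = 42 + 3 − 1.6 = 43.40.

43.40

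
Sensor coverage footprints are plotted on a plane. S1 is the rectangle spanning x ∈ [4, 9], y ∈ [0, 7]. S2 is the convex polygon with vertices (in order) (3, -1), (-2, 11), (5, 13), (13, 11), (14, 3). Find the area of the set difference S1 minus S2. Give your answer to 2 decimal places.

1.92

|S1| = 35, |S1∩S2| = 33.0795.
|S1 ∖ S2| = |S1| − |S1∩S2| = 35 − 33.0795 = 1.92.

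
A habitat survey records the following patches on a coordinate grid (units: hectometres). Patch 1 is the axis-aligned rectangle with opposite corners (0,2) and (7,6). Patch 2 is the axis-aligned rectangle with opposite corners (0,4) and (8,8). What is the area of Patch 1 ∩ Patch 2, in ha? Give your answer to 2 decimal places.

14.00

|Patch 1∩Patch 2|: x∈[0,7], y∈[4,6] → 7·2 = 14.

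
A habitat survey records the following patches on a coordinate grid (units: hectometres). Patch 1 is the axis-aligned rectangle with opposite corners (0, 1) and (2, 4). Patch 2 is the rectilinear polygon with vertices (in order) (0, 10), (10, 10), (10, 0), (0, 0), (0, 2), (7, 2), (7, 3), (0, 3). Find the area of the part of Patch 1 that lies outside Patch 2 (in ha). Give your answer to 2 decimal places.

|Patch 1| = 6, |Patch 1∩Patch 2| = 4.
|Patch 1 ∖ Patch 2| = |Patch 1| − |Patch 1∩Patch 2| = 6 − 4 = 2.00.

2.00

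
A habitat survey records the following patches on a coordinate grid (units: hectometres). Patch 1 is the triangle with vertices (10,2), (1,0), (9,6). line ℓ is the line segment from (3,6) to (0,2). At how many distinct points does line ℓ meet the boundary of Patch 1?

0

The segment lies entirely outside Patch 1 and never meets its boundary.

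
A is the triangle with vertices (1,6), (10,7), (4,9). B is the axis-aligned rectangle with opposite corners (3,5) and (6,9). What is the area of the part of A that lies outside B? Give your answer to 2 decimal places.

5.33

|A| = 12, |A∩B| = 6.6667.
|A ∖ B| = |A| − |A∩B| = 12 − 6.6667 = 5.33.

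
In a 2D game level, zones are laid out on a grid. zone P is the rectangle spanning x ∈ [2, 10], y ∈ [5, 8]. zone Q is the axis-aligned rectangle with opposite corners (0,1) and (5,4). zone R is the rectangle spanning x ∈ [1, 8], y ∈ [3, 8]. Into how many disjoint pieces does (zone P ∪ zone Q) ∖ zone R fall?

2

(zone P ∪ zone Q) ∖ zone R splits into 2 disjoint pieces (area 6, area 11).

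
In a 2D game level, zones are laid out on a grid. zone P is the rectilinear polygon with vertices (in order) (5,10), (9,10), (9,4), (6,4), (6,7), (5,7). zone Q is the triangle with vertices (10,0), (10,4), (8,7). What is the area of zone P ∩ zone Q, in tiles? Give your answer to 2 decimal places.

0.96

The intersection is the polygon with vertices (9,4), (8.857,4), (8,7), (9,5.5).
By the shoelace formula its area is 0.96.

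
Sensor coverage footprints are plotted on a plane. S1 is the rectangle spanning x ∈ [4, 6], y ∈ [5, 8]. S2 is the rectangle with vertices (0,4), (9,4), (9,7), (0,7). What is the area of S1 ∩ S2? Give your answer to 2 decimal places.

|S1∩S2|: x∈[4,6], y∈[5,7] → 2·2 = 4.

4.00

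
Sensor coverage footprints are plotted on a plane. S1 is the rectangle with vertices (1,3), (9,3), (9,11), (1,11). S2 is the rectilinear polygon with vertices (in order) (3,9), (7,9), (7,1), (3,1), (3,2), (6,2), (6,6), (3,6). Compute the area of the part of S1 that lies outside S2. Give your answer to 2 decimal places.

49.00

|S1| = 64, |S1∩S2| = 15.
|S1 ∖ S2| = |S1| − |S1∩S2| = 64 − 15 = 49.00.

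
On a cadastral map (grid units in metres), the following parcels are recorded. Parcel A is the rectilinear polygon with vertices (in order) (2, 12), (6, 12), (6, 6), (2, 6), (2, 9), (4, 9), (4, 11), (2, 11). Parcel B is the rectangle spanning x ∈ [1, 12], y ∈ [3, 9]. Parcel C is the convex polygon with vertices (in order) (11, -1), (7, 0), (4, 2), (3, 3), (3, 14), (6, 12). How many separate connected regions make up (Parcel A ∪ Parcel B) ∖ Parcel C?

(Parcel A ∪ Parcel B) ∖ Parcel C splits into 3 disjoint pieces (area 22.1538, area 12, area 1).

3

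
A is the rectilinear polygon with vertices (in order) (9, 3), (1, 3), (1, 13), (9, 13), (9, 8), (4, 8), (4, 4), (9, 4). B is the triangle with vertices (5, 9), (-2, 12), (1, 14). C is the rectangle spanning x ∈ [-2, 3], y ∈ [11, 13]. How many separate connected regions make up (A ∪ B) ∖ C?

2

(A ∪ B) ∖ C splits into 2 disjoint pieces (area 56.0952, area 1.15).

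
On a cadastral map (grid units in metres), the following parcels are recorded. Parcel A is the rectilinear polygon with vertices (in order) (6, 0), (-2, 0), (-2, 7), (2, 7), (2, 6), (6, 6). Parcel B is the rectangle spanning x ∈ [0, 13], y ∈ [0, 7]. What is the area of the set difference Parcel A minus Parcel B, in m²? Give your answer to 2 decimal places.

|Parcel A| = 52, |Parcel A∩Parcel B| = 38.
|Parcel A ∖ Parcel B| = |Parcel A| − |Parcel A∩Parcel B| = 52 − 38 = 14.00.

14.00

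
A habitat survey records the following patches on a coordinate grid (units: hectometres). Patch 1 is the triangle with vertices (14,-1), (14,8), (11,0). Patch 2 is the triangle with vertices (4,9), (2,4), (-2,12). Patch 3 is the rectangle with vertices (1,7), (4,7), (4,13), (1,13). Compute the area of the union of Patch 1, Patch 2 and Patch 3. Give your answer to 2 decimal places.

By inclusion–exclusion:
Individual areas: |Patch 1| = 13.5, |Patch 2| = 18, |Patch 3| = 18.
|Patch 1∩Patch 2| = 0.
|Patch 1∩Patch 3| = 0.
|Patch 2∩Patch 3| = 7.45.
|Patch 1∩Patch 2∩Patch 3| = 0.
|Patch 1 ∪ Patch 2 ∪ Patch 3| = 49.5 − 7.45 + 0 = 42.05.

42.05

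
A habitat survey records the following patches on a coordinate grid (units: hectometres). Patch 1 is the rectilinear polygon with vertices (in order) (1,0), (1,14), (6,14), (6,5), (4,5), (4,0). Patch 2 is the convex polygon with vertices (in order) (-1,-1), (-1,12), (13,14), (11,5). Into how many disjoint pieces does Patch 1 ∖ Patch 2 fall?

Patch 1 ∖ Patch 2 splits into 2 disjoint pieces (area 6.7857, area 2.25).

2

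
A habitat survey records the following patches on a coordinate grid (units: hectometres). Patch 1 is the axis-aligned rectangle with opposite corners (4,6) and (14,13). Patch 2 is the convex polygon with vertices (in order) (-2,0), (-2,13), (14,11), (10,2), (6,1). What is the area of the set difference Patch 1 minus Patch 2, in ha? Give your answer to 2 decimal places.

19.31

|Patch 1| = 70, |Patch 1∩Patch 2| = 50.6944.
|Patch 1 ∖ Patch 2| = |Patch 1| − |Patch 1∩Patch 2| = 70 − 50.6944 = 19.31.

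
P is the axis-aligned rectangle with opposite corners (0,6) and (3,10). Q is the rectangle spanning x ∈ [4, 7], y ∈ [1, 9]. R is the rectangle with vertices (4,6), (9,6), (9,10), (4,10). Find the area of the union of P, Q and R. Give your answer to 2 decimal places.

By inclusion–exclusion:
Individual areas: |P| = 12, |Q| = 24, |R| = 20.
|P∩Q| = 0 (no overlap).
|P∩R| = 0 (no overlap).
|Q∩R|: x∈[4,7], y∈[6,9] → 3·3 = 9.
|P∩Q∩R| = 0.
|P ∪ Q ∪ R| = 56 − 9 + 0 = 47.00.

47.00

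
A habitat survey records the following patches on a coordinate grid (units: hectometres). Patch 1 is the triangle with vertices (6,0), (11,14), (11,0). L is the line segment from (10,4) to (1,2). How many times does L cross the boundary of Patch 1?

1

The segment meets the boundary at (7.207,3.379).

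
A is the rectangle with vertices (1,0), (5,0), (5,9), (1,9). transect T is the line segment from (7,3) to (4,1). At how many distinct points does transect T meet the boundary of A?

1

The segment meets the boundary at (5,1.667).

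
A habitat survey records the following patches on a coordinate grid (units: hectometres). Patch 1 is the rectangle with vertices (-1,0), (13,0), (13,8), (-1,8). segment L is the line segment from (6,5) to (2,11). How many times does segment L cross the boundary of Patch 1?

1

The segment meets the boundary at (4,8).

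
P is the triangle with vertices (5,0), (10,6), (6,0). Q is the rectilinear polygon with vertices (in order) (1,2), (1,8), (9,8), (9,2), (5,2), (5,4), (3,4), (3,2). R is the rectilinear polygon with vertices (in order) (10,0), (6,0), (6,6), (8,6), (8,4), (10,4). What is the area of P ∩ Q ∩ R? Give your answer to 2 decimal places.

1.00

The intersection is the polygon with vertices (7.333,2), (6.667,2), (8.333,4), (8.667,4).
By the shoelace formula its area is 1.00.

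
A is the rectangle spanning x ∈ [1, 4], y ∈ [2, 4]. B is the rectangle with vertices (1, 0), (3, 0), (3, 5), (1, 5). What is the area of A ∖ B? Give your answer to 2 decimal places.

2.00

|A∩B|: x∈[1,3], y∈[2,4] → 2·2 = 4.
|A| = 6.
|A ∖ B| = |A| − |A∩B| = 6 − 4 = 2.00.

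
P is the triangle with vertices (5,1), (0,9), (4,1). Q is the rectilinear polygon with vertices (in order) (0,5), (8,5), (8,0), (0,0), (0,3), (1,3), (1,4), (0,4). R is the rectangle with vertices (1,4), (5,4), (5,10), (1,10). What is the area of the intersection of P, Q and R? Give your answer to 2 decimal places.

The intersection is the polygon with vertices (2,5), (2.5,5), (3.125,4), (2.5,4).
By the shoelace formula its area is 0.56.

0.56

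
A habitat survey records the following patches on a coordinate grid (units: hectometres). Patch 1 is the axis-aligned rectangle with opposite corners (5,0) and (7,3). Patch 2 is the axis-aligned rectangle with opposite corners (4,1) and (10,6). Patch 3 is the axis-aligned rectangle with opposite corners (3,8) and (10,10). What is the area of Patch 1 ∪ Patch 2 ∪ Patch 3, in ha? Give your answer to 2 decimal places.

46.00

By inclusion–exclusion:
Individual areas: |Patch 1| = 6, |Patch 2| = 30, |Patch 3| = 14.
|Patch 1∩Patch 2|: x∈[5,7], y∈[1,3] → 2·2 = 4.
|Patch 1∩Patch 3| = 0 (no overlap).
|Patch 2∩Patch 3| = 0 (no overlap).
|Patch 1∩Patch 2∩Patch 3| = 0.
|Patch 1 ∪ Patch 2 ∪ Patch 3| = 50 − 4 + 0 = 46.00.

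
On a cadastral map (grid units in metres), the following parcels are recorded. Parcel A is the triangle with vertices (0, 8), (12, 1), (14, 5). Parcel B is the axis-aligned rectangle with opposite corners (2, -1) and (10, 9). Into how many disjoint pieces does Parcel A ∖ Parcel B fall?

2

Parcel A ∖ Parcel B splits into 2 disjoint pieces (area 0.7381, area 12.5476).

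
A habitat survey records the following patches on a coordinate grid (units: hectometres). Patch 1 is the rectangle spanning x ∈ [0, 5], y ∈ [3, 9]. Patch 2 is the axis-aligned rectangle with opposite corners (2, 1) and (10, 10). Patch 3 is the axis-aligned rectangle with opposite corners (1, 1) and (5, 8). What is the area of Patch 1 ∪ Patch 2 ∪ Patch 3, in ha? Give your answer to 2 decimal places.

By inclusion–exclusion:
Individual areas: |Patch 1| = 30, |Patch 2| = 72, |Patch 3| = 28.
|Patch 1∩Patch 2|: x∈[2,5], y∈[3,9] → 3·6 = 18.
|Patch 1∩Patch 3|: x∈[1,5], y∈[3,8] → 4·5 = 20.
|Patch 2∩Patch 3|: x∈[2,5], y∈[1,8] → 3·7 = 21.
|Patch 1∩Patch 2∩Patch 3| = 15.
|Patch 1 ∪ Patch 2 ∪ Patch 3| = 130 − 59 + 15 = 86.00.

86.00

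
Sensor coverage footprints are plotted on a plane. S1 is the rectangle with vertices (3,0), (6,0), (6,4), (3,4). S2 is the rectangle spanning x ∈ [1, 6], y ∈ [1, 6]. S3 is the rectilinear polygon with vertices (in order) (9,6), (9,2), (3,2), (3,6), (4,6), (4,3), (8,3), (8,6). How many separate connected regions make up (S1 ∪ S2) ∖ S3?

2

(S1 ∪ S2) ∖ S3 splits into 2 disjoint pieces (area 16, area 6).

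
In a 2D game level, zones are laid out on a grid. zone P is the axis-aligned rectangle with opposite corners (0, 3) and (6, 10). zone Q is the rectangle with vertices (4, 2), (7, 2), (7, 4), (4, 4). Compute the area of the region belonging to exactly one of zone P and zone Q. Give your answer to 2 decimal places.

44.00

|zone P∩zone Q|: x∈[4,6], y∈[3,4] → 2·1 = 2.
|zone P △ zone Q| = |zone P| + |zone Q| − 2·|zone P∩zone Q| = 42 + 6 − 4 = 44.00.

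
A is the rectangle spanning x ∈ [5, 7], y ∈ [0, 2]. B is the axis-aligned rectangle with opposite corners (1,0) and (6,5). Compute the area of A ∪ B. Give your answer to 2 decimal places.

27.00

By inclusion–exclusion:
Individual areas: |A| = 4, |B| = 25.
|A∩B|: x∈[5,6], y∈[0,2] → 1·2 = 2.
|A ∪ B| = 29 − 2 = 27.00.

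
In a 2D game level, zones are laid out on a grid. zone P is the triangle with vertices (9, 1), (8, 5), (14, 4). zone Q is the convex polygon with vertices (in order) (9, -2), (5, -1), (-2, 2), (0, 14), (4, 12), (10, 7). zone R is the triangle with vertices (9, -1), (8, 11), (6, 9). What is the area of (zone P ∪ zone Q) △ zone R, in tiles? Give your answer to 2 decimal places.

123.03

|zone P ∪ zone Q| = 132.5721.
|(zone P ∪ zone Q) ∩ zone R| = 11.2714.
|(zone P ∪ zone Q) △ zone R| = 132.5721 + 13 − 22.5427 = 123.03.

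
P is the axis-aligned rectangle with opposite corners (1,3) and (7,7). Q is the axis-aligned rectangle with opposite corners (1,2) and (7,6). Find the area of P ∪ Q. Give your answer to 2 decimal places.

30.00

By inclusion–exclusion:
Individual areas: |P| = 24, |Q| = 24.
|P∩Q|: x∈[1,7], y∈[3,6] → 6·3 = 18.
|P ∪ Q| = 48 − 18 = 30.00.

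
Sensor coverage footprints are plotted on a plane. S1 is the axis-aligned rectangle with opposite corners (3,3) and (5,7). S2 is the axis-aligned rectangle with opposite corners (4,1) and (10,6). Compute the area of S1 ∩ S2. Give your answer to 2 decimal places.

3.00

|S1∩S2|: x∈[4,5], y∈[3,6] → 1·3 = 3.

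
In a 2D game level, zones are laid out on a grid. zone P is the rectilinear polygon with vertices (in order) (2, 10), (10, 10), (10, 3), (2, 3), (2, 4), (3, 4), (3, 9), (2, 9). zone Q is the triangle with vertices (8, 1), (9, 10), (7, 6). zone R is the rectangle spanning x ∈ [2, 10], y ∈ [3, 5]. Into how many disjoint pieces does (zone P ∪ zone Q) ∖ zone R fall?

2

(zone P ∪ zone Q) ∖ zone R splits into 2 disjoint pieces (area 36, area 0.6222).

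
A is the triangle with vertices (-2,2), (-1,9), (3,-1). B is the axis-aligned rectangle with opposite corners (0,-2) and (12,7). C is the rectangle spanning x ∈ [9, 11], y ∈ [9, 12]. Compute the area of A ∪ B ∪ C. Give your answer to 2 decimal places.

By inclusion–exclusion:
Individual areas: |A| = 19, |B| = 108, |C| = 6.
|A∩B| = 8.55.
|A∩C| = 0.
|B∩C| = 0 (no overlap).
|A∩B∩C| = 0.
|A ∪ B ∪ C| = 133 − 8.55 + 0 = 124.45.

124.45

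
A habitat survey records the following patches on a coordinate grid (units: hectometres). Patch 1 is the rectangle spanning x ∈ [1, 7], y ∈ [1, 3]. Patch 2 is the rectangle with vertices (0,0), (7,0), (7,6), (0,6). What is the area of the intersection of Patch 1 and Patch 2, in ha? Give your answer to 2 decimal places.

12.00

|Patch 1∩Patch 2|: x∈[1,7], y∈[1,3] → 6·2 = 12.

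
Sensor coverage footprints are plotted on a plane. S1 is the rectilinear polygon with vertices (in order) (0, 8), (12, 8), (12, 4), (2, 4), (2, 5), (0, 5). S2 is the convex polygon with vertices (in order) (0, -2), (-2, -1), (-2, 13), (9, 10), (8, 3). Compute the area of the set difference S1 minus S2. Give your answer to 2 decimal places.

|S1| = 46, |S1∩S2| = 31.7143.
|S1 ∖ S2| = |S1| − |S1∩S2| = 46 − 31.7143 = 14.29.

14.29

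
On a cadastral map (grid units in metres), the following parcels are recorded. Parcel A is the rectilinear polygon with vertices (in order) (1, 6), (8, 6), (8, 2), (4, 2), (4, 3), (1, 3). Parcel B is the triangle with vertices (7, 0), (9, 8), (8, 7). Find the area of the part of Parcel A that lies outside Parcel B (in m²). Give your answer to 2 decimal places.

23.79

|Parcel A| = 25, |Parcel A∩Parcel B| = 1.2143.
|Parcel A ∖ Parcel B| = |Parcel A| − |Parcel A∩Parcel B| = 25 − 1.2143 = 23.79.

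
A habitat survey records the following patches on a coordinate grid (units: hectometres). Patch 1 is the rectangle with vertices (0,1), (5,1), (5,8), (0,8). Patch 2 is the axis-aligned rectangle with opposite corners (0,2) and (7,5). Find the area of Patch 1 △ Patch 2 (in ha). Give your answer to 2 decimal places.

26.00

|Patch 1∩Patch 2|: x∈[0,5], y∈[2,5] → 5·3 = 15.
|Patch 1 △ Patch 2| = |Patch 1| + |Patch 2| − 2·|Patch 1∩Patch 2| = 35 + 21 − 30 = 26.00.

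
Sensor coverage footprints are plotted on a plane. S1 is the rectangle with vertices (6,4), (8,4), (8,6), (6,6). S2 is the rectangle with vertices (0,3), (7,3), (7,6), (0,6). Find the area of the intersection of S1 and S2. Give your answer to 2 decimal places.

2.00

|S1∩S2|: x∈[6,7], y∈[4,6] → 1·2 = 2.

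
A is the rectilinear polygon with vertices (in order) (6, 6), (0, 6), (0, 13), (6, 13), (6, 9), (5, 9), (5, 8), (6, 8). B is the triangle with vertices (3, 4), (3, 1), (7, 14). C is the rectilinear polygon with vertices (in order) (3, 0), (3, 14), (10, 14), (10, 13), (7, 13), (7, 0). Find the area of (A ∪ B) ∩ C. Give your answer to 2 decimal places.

23.73

|A ∪ B| = 44.7288.
|(A ∪ B) ∩ C| = 23.73.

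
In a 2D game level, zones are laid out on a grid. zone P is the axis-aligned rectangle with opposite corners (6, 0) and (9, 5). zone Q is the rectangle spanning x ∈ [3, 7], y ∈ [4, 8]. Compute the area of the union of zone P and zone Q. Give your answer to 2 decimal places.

30.00

By inclusion–exclusion:
Individual areas: |zone P| = 15, |zone Q| = 16.
|zone P∩zone Q|: x∈[6,7], y∈[4,5] → 1·1 = 1.
|zone P ∪ zone Q| = 31 − 1 = 30.00.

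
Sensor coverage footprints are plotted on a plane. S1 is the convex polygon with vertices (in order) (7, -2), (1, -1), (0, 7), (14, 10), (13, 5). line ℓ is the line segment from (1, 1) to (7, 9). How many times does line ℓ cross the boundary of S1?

The segment meets the boundary at (6.553,8.404).

1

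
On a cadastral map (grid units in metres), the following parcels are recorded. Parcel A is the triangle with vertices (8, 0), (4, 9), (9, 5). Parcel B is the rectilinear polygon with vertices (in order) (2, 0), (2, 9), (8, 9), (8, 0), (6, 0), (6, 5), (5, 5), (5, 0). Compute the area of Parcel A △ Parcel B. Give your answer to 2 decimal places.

40.41

|Parcel A| = 14.5, |Parcel B| = 49, |Parcel A∩Parcel B| = 11.5444.
|Parcel A △ Parcel B| = |Parcel A| + |Parcel B| − 2·|Parcel A∩Parcel B| = 14.5 + 49 − 23.0889 = 40.41.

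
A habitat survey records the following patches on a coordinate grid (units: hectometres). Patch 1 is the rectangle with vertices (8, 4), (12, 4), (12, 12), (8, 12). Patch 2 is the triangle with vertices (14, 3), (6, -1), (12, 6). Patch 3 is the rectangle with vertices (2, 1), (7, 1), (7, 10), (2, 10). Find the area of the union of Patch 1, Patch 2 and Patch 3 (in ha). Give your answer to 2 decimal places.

91.29

By inclusion–exclusion:
Individual areas: |Patch 1| = 32, |Patch 2| = 16, |Patch 3| = 45.
|Patch 1∩Patch 2| = 1.7143.
|Patch 1∩Patch 3| = 0 (no overlap).
|Patch 2∩Patch 3| = 0.
|Patch 1∩Patch 2∩Patch 3| = 0.
|Patch 1 ∪ Patch 2 ∪ Patch 3| = 93 − 1.7143 + 0 = 91.29.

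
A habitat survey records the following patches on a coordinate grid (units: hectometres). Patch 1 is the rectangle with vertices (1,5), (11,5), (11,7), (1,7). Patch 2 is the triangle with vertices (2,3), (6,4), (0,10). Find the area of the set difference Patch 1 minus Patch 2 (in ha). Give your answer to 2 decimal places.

14.32

|Patch 1| = 20, |Patch 1∩Patch 2| = 5.6786.
|Patch 1 ∖ Patch 2| = |Patch 1| − |Patch 1∩Patch 2| = 20 − 5.6786 = 14.32.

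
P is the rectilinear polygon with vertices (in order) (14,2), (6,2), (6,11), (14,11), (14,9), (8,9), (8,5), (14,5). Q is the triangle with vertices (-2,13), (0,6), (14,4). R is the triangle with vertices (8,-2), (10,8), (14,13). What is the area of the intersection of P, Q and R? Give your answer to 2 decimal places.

0.58

The intersection is the polygon with vertices (10.8,5), (10.595,4.487), (9.333,4.667), (9.4,5).
By the shoelace formula its area is 0.58.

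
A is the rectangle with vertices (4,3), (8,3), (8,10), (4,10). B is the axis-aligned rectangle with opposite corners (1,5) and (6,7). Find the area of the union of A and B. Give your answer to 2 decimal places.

By inclusion–exclusion:
Individual areas: |A| = 28, |B| = 10.
|A∩B|: x∈[4,6], y∈[5,7] → 2·2 = 4.
|A ∪ B| = 38 − 4 = 34.00.

34.00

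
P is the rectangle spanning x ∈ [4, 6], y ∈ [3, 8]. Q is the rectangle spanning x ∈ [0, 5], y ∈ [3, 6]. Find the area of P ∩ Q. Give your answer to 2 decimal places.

|P∩Q|: x∈[4,5], y∈[3,6] → 1·3 = 3.

3.00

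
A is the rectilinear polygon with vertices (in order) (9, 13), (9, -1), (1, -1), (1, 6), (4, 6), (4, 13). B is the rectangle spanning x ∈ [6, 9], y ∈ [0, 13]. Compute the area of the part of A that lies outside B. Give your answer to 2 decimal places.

52.00

|A| = 91, |A∩B| = 39.
|A ∖ B| = |A| − |A∩B| = 91 − 39 = 52.00.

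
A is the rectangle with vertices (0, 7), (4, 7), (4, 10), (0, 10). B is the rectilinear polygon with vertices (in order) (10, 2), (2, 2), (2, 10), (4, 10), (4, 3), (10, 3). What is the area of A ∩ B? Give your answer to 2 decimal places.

The intersection is the polygon with vertices (4,7), (2,7), (2,10), (4,10).
By the shoelace formula its area is 6.00.

6.00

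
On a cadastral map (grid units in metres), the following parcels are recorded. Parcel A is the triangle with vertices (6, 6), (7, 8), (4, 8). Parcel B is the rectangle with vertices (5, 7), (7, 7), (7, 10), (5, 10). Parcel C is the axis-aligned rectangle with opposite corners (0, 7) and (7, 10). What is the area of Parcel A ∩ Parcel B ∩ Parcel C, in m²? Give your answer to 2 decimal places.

1.75

The intersection is the polygon with vertices (5,7), (5,8), (7,8), (6.5,7).
By the shoelace formula its area is 1.75.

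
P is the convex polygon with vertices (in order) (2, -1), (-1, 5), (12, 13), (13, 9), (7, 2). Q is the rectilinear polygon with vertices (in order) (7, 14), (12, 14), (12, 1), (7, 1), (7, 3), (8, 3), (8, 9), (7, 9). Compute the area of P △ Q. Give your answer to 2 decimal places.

|P| = 86.5, |Q| = 59, |P∩Q| = 26.7363.
|P △ Q| = |P| + |Q| − 2·|P∩Q| = 86.5 + 59 − 53.4725 = 92.03.

92.03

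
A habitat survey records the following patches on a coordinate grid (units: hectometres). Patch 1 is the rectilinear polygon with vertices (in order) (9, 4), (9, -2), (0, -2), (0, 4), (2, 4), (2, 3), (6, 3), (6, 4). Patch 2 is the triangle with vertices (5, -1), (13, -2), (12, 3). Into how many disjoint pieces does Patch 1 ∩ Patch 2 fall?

1

Patch 1 ∩ Patch 2 is a single connected region.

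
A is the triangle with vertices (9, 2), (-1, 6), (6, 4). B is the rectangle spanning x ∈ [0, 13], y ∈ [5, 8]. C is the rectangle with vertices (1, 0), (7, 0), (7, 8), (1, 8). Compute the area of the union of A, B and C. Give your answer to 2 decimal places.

69.59

By inclusion–exclusion:
Individual areas: |A| = 4, |B| = 39, |C| = 48.
|A∩B| = 0.4429.
|A∩C| = 3.2381.
|B∩C|: x∈[1,7], y∈[5,8] → 6·3 = 18.
|A∩B∩C| = 0.2714.
|A ∪ B ∪ C| = 91 − 21.681 + 0.2714 = 69.59.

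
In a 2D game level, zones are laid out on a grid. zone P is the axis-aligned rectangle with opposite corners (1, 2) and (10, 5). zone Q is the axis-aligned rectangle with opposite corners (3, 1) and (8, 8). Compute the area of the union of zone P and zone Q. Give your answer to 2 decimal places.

47.00

By inclusion–exclusion:
Individual areas: |zone P| = 27, |zone Q| = 35.
|zone P∩zone Q|: x∈[3,8], y∈[2,5] → 5·3 = 15.
|zone P ∪ zone Q| = 62 − 15 = 47.00.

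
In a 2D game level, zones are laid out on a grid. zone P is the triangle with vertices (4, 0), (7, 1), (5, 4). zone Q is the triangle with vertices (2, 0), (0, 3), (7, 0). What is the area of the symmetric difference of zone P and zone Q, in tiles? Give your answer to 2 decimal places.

11.20

|zone P| = 5.5, |zone Q| = 7.5, |zone P∩zone Q| = 0.8982.
|zone P △ zone Q| = |zone P| + |zone Q| − 2·|zone P∩zone Q| = 5.5 + 7.5 − 1.7964 = 11.20.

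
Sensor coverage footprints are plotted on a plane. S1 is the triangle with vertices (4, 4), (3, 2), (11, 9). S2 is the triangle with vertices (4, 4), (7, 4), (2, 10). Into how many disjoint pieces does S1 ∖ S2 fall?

2

S1 ∖ S2 splits into 2 disjoint pieces (area 1.2857, area 1.9429).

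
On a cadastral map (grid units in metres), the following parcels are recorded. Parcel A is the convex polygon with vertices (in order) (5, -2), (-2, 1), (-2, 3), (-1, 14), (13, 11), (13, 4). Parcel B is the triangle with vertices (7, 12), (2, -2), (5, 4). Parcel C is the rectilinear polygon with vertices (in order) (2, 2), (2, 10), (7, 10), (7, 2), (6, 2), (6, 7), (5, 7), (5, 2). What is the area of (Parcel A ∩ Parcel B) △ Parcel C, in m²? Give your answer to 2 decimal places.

|Parcel A ∩ Parcel B| = 5.9157.
|(Parcel A ∩ Parcel B) ∩ Parcel C| = 3.5821.
|(Parcel A ∩ Parcel B) △ Parcel C| = 5.9157 + 35 − 7.1643 = 33.75.

33.75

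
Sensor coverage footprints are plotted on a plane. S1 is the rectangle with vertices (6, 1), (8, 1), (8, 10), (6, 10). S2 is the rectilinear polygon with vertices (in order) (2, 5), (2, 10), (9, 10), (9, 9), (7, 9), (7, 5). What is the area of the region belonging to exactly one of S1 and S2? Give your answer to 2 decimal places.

33.00

|S1| = 18, |S2| = 27, |S1∩S2| = 6.
|S1 △ S2| = |S1| + |S2| − 2·|S1∩S2| = 18 + 27 − 12 = 33.00.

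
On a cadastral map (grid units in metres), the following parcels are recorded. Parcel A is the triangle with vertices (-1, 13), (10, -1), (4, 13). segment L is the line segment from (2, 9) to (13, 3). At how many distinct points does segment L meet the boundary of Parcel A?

The segment meets the boundary at (2.25,8.864), (6.847,6.356).

2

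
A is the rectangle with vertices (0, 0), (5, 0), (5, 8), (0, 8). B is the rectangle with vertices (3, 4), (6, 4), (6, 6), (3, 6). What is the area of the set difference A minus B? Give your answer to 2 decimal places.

|A∩B|: x∈[3,5], y∈[4,6] → 2·2 = 4.
|A| = 40.
|A ∖ B| = |A| − |A∩B| = 40 − 4 = 36.00.

36.00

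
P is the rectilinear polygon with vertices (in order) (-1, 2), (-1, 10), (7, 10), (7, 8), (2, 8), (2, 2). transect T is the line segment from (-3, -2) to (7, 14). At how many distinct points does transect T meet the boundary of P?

The segment meets the boundary at (4.5,10), (3.25,8), (2,6), (-0.5,2).

4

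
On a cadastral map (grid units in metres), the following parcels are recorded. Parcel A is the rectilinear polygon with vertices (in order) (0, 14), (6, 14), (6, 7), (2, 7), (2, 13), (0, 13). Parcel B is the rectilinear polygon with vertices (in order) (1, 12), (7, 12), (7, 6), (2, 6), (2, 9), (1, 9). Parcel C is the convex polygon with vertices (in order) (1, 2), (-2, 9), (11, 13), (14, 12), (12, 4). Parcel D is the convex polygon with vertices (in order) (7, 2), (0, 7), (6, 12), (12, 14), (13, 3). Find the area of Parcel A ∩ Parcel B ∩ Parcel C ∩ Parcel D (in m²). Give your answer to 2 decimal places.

The intersection is the polygon with vertices (2,8.667), (4.976,11.146), (6,11.461), (6,7), (2,7).
By the shoelace formula its area is 13.06.

13.06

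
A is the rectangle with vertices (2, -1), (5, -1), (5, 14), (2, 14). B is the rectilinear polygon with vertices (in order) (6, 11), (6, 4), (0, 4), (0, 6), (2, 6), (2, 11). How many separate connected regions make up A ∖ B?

A ∖ B splits into 2 disjoint pieces (area 15, area 9).

2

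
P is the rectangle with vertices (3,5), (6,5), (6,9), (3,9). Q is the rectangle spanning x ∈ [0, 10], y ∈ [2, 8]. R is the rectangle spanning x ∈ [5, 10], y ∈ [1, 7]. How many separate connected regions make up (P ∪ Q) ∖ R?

1

(P ∪ Q) ∖ R is a single connected region.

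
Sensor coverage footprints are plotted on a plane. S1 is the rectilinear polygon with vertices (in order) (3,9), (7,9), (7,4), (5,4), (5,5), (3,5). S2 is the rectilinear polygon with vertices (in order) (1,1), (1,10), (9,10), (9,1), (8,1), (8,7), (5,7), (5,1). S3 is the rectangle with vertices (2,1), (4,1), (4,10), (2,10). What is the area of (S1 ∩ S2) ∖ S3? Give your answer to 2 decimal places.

8.00

|S1 ∩ S2| = 12.
|(S1 ∩ S2) ∩ S3| = 4.
|(S1 ∩ S2) ∖ S3| = 12 − 4 = 8.00.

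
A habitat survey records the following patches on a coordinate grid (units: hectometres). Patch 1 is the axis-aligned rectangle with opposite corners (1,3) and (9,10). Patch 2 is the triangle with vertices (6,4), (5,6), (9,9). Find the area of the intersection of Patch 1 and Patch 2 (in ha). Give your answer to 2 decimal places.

The intersection is the polygon with vertices (5,6), (9,9), (6,4).
By the shoelace formula its area is 5.50.

5.50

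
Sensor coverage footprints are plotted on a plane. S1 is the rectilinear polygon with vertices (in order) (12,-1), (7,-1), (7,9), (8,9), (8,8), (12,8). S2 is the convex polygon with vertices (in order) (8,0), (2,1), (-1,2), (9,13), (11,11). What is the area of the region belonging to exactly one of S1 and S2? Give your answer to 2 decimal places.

|S1| = 46, |S2| = 75, |S1∩S2| = 17.6439.
|S1 △ S2| = |S1| + |S2| − 2·|S1∩S2| = 46 + 75 − 35.2879 = 85.71.

85.71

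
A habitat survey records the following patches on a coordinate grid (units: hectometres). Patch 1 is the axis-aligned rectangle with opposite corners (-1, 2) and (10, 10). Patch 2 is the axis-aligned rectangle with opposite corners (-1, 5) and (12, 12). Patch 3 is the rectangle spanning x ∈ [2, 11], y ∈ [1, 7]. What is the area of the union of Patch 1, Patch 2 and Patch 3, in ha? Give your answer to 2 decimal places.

136.00

By inclusion–exclusion:
Individual areas: |Patch 1| = 88, |Patch 2| = 91, |Patch 3| = 54.
|Patch 1∩Patch 2|: x∈[-1,10], y∈[5,10] → 11·5 = 55.
|Patch 1∩Patch 3|: x∈[2,10], y∈[2,7] → 8·5 = 40.
|Patch 2∩Patch 3|: x∈[2,11], y∈[5,7] → 9·2 = 18.
|Patch 1∩Patch 2∩Patch 3| = 16.
|Patch 1 ∪ Patch 2 ∪ Patch 3| = 233 − 113 + 16 = 136.00.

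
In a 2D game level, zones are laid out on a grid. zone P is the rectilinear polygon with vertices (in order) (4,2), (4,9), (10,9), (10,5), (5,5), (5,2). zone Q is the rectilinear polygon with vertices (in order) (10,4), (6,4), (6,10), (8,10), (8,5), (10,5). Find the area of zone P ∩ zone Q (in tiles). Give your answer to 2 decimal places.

8.00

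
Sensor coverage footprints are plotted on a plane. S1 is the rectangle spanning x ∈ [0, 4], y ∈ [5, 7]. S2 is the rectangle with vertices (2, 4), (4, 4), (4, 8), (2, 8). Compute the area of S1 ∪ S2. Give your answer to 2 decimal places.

By inclusion–exclusion:
Individual areas: |S1| = 8, |S2| = 8.
|S1∩S2|: x∈[2,4], y∈[5,7] → 2·2 = 4.
|S1 ∪ S2| = 16 − 4 = 12.00.

12.00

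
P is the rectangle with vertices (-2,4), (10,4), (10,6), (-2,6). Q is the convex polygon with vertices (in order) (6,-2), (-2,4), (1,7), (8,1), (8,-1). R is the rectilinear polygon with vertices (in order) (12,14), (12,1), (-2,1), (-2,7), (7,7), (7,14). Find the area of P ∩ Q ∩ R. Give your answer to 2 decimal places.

The intersection is the polygon with vertices (4.5,4), (-2,4), (0,6), (2.167,6).
By the shoelace formula its area is 8.67.

8.67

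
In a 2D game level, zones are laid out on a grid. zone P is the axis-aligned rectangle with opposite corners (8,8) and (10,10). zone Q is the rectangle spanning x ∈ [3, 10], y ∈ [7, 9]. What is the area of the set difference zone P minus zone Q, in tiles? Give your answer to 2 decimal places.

|zone P∩zone Q|: x∈[8,10], y∈[8,9] → 2·1 = 2.
|zone P| = 4.
|zone P ∖ zone Q| = |zone P| − |zone P∩zone Q| = 4 − 2 = 2.00.

2.00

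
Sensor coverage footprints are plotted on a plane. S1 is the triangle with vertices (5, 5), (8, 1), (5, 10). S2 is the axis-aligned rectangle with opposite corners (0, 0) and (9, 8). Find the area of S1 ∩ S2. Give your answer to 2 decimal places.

The intersection is the polygon with vertices (8,1), (5,5), (5,8), (5.667,8).
By the shoelace formula its area is 6.83.

6.83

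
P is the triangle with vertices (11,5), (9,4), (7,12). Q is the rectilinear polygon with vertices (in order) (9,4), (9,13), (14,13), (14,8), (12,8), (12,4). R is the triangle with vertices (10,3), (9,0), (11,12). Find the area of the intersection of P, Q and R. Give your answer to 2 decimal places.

The intersection is the polygon with vertices (10.349,6.139), (10.177,4.588), (9.727,4.364), (10.097,6.581).
By the shoelace formula its area is 0.69.

0.69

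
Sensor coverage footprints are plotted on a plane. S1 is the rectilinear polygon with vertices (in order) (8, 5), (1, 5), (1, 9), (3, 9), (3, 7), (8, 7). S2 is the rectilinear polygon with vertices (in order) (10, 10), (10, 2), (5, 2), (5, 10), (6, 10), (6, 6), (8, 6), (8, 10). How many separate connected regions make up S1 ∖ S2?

S1 ∖ S2 splits into 2 disjoint pieces (area 12, area 2).

2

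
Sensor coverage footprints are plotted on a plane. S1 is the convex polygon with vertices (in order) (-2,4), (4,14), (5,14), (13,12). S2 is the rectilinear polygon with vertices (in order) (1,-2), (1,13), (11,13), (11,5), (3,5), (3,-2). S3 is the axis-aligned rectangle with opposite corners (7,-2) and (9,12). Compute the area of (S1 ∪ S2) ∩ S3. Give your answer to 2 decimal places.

14.00

The region (S1 ∪ S2) ∩ S3 is the polygon with vertices (7,5), (7,12), (9,12), (9,5).
By the shoelace formula its area is 14.00.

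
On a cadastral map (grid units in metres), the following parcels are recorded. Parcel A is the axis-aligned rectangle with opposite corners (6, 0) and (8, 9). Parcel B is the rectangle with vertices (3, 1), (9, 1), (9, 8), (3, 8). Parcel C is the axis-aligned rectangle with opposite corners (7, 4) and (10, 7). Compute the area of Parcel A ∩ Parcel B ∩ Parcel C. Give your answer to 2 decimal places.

The intersection is the polygon with vertices (8,4), (7,4), (7,7), (8,7).
By the shoelace formula its area is 3.00.

3.00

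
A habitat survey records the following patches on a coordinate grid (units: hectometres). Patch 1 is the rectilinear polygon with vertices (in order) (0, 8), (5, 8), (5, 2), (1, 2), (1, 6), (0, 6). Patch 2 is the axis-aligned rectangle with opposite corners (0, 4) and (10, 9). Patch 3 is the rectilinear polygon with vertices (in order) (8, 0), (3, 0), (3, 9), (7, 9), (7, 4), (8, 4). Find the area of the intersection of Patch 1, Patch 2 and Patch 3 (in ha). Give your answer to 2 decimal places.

8.00

The intersection is the polygon with vertices (5,4), (3,4), (3,8), (5,8).
By the shoelace formula its area is 8.00.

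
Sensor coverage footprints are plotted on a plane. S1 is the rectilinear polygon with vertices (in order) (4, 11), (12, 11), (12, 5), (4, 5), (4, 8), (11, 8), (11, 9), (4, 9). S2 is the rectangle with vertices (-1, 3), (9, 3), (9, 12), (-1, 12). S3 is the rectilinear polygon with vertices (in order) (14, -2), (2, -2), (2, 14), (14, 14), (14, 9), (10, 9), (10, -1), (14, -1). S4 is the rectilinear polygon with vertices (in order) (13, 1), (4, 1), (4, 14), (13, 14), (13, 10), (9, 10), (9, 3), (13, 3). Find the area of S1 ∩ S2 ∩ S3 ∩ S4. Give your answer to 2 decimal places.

25.00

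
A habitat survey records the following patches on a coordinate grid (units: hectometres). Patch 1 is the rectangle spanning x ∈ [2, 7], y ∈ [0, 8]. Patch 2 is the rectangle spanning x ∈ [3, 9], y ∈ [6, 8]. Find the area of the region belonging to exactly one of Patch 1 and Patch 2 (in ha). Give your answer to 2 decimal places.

36.00

|Patch 1∩Patch 2|: x∈[3,7], y∈[6,8] → 4·2 = 8.
|Patch 1 △ Patch 2| = |Patch 1| + |Patch 2| − 2·|Patch 1∩Patch 2| = 40 + 12 − 16 = 36.00.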